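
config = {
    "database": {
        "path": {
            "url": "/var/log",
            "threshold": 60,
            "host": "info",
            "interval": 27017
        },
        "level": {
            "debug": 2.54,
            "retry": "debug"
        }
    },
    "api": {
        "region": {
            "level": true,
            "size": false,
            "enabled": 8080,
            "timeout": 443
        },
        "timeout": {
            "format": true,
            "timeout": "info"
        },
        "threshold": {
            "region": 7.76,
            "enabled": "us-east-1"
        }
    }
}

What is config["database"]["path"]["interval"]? 27017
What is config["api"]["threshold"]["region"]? 7.76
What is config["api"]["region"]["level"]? True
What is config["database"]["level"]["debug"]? 2.54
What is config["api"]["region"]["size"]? False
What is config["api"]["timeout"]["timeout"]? "info"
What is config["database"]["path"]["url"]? "/var/log"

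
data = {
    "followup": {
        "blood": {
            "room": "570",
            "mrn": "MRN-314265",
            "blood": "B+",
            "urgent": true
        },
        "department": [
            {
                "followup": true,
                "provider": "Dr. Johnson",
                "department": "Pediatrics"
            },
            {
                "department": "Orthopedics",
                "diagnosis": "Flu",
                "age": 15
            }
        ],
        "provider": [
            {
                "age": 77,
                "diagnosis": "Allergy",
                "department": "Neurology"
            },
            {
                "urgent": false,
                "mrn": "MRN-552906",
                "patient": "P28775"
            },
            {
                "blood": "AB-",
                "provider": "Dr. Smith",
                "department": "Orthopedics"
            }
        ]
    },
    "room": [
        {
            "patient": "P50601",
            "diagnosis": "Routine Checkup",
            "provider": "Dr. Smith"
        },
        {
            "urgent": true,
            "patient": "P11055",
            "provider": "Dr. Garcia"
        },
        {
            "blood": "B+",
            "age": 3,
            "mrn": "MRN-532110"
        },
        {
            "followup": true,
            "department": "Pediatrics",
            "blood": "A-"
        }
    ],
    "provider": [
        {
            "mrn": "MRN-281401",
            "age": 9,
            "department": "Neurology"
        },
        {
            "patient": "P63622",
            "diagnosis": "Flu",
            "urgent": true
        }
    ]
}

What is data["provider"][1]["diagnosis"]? "Flu"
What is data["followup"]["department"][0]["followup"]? True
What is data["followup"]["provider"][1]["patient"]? "P28775"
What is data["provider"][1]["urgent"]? True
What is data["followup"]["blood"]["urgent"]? True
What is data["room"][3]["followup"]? True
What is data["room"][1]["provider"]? "Dr. Garcia"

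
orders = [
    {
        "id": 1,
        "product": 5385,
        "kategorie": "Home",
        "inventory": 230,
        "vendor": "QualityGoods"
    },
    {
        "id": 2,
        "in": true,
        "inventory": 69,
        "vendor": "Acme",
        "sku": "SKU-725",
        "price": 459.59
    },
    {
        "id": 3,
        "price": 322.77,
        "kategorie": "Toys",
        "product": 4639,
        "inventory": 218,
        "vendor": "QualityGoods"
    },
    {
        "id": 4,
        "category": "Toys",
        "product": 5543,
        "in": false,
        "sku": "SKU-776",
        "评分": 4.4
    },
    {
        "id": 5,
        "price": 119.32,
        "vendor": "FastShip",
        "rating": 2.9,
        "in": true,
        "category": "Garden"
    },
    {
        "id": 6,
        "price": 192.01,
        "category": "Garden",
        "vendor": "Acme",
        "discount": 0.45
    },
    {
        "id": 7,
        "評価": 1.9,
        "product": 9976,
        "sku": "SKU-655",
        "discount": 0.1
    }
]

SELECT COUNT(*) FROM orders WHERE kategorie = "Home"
1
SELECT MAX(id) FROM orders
7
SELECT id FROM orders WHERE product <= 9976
[1, 3, 4, 7]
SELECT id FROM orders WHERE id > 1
[2, 3, 4, 5, 6, 7]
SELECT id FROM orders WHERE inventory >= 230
[1]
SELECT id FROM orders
[1, 2, 3, 4, 5, 6, 7]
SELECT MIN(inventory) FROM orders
69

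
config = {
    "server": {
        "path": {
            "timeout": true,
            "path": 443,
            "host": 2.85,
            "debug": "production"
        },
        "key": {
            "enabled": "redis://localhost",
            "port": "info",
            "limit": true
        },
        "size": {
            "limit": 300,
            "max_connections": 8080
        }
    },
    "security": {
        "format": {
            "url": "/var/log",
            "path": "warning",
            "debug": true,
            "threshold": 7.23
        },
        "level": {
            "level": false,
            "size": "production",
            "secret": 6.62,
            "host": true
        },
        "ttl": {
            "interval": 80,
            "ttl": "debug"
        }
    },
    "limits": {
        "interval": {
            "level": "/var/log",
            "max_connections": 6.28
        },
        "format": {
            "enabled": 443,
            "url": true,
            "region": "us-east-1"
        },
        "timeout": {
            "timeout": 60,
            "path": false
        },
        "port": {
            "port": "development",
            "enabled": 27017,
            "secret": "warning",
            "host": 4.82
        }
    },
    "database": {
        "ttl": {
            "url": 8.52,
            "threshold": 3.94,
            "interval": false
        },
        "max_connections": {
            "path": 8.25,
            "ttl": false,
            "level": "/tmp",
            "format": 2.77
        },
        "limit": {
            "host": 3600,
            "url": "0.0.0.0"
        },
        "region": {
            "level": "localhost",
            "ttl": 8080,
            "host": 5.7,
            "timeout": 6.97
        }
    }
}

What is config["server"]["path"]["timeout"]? True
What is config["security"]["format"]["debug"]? True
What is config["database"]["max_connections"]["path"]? 8.25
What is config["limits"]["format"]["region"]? "us-east-1"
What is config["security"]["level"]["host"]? True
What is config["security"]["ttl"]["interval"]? 80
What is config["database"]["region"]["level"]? "localhost"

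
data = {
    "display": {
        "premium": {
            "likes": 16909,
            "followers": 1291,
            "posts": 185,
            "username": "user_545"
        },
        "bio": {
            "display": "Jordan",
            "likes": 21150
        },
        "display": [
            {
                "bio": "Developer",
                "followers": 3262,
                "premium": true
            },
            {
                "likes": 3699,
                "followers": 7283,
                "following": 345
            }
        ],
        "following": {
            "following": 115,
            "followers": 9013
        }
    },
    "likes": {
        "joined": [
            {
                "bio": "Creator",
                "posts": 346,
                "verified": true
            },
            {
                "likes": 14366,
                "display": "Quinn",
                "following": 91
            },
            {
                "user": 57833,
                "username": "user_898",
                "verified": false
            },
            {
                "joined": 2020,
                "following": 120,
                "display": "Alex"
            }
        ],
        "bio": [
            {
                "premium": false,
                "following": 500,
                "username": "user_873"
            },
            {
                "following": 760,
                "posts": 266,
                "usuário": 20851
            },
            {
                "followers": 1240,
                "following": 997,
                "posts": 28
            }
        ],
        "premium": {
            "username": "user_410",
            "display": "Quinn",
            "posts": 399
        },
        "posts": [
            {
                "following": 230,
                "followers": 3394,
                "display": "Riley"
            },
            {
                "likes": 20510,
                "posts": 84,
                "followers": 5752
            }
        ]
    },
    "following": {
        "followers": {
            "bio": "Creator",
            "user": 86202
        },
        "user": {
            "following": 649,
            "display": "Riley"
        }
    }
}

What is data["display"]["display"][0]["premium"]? True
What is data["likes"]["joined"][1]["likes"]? 14366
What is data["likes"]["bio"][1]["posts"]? 266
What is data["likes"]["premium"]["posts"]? 399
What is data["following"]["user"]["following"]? 649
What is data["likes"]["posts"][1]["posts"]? 84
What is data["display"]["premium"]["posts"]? 185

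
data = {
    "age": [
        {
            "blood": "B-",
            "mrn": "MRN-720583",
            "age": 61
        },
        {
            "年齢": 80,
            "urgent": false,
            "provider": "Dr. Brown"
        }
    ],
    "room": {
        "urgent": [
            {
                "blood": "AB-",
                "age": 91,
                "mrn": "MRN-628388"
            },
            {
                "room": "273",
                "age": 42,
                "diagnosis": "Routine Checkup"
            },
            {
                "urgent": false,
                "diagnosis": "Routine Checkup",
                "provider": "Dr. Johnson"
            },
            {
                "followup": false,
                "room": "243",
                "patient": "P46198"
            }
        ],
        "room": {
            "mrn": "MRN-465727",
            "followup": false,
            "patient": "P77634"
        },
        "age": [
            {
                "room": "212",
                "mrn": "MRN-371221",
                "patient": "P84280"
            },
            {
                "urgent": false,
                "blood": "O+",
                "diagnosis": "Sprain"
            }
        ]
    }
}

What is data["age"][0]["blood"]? "B-"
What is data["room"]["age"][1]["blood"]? "O+"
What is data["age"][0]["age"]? 61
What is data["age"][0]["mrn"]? "MRN-720583"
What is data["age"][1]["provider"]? "Dr. Brown"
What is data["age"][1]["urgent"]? False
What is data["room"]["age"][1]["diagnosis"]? "Sprain"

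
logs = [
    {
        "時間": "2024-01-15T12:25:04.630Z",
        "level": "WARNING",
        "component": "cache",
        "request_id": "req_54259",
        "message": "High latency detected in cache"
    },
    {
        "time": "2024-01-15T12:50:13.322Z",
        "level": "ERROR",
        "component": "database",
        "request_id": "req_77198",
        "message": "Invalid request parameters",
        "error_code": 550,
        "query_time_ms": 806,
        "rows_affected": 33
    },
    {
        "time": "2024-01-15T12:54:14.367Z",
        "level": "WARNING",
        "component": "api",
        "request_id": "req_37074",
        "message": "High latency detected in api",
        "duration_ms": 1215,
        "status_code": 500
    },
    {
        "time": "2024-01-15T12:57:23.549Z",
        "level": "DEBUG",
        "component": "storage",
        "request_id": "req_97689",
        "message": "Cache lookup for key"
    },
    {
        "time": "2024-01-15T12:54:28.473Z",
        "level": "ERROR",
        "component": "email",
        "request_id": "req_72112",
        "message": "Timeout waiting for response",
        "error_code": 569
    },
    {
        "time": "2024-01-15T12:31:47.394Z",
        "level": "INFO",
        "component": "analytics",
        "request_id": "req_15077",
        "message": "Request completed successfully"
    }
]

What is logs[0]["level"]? "WARNING"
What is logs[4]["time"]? "2024-01-15T12:54:28.473Z"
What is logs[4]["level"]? "ERROR"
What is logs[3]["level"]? "DEBUG"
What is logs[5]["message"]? "Request completed successfully"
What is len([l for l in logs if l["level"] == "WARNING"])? 2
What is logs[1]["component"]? "database"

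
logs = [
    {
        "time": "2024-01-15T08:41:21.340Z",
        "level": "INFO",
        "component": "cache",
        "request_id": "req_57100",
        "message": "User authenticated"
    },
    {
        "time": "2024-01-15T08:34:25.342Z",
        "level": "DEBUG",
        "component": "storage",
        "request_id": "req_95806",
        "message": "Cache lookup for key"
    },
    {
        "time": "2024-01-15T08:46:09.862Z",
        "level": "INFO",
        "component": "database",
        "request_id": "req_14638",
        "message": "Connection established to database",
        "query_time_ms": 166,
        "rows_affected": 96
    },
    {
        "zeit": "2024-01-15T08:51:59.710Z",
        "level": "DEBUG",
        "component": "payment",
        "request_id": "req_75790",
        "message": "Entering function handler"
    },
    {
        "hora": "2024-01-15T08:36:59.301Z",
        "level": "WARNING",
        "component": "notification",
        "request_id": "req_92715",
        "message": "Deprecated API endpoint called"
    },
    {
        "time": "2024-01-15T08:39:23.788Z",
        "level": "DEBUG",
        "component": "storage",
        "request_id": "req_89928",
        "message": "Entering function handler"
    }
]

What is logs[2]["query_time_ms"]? 166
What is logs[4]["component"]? "notification"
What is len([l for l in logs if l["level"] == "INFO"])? 2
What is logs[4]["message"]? "Deprecated API endpoint called"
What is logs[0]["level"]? "INFO"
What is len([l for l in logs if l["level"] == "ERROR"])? 0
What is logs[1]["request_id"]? "req_95806"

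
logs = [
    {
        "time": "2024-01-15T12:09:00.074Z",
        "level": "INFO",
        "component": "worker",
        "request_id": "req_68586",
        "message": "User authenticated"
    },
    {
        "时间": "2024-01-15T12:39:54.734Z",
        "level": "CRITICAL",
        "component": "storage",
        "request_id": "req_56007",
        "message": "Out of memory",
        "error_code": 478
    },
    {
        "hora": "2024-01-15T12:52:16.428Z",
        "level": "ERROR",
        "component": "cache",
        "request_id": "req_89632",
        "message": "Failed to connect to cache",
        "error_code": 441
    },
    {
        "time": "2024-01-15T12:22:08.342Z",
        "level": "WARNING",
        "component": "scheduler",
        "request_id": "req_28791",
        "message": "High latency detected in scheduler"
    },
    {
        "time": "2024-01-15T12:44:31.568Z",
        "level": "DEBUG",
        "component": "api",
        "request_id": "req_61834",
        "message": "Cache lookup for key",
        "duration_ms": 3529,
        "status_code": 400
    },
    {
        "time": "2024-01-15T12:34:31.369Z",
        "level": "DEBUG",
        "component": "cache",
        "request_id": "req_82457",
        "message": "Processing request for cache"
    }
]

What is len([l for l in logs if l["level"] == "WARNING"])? 1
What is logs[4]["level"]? "DEBUG"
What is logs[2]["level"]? "ERROR"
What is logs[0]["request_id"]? "req_68586"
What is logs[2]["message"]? "Failed to connect to cache"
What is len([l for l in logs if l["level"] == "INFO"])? 1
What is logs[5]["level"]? "DEBUG"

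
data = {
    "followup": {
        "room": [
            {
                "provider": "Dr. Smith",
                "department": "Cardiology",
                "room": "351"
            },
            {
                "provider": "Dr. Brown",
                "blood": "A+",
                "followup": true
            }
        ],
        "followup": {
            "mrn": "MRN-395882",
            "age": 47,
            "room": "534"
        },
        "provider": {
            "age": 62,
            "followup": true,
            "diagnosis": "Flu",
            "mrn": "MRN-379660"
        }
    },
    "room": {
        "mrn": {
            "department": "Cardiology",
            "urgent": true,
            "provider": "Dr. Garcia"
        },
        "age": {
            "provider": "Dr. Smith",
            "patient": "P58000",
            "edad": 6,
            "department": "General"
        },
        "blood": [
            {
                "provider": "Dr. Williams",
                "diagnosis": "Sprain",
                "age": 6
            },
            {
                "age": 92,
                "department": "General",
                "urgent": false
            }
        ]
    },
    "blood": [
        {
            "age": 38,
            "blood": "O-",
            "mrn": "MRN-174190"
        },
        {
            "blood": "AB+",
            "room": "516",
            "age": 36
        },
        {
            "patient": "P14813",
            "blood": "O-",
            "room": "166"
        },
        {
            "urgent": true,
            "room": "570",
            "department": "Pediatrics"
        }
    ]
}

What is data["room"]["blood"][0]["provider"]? "Dr. Williams"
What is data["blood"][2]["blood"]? "O-"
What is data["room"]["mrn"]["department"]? "Cardiology"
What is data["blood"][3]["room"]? "570"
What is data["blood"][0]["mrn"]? "MRN-174190"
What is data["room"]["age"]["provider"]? "Dr. Smith"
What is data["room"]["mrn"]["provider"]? "Dr. Garcia"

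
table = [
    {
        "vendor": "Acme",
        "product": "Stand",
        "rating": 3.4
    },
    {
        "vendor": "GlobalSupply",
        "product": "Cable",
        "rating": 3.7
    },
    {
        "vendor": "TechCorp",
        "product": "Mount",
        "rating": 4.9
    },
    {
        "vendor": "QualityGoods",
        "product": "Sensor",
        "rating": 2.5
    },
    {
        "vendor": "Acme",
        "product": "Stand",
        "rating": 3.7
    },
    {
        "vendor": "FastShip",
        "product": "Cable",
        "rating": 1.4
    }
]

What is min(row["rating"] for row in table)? 1.4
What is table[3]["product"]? "Sensor"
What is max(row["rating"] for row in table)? 4.9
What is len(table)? 6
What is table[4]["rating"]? 3.7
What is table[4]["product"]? "Stand"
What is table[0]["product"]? "Stand"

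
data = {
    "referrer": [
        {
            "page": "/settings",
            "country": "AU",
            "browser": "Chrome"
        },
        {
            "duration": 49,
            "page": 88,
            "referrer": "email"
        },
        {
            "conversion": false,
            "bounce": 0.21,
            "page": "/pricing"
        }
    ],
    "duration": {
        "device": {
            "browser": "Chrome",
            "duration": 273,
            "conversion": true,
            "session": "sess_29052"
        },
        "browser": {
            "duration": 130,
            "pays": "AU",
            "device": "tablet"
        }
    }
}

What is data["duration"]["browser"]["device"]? "tablet"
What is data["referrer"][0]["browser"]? "Chrome"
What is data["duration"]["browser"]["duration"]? 130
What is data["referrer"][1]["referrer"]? "email"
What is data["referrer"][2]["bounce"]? 0.21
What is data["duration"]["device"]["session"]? "sess_29052"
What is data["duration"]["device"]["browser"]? "Chrome"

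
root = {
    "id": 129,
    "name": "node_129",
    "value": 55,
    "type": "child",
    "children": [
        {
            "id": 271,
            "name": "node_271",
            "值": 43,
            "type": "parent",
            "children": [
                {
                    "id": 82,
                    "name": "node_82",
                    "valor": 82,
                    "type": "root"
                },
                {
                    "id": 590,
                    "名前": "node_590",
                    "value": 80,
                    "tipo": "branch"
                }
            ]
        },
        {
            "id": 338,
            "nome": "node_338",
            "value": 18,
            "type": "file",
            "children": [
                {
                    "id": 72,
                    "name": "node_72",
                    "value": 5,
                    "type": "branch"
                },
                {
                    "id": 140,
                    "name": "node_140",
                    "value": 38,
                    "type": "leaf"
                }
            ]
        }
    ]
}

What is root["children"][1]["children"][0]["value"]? 5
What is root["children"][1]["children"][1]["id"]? 140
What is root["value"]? 55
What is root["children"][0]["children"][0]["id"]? 82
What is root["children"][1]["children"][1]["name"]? "node_140"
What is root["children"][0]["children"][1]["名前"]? "node_590"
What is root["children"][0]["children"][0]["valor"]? 82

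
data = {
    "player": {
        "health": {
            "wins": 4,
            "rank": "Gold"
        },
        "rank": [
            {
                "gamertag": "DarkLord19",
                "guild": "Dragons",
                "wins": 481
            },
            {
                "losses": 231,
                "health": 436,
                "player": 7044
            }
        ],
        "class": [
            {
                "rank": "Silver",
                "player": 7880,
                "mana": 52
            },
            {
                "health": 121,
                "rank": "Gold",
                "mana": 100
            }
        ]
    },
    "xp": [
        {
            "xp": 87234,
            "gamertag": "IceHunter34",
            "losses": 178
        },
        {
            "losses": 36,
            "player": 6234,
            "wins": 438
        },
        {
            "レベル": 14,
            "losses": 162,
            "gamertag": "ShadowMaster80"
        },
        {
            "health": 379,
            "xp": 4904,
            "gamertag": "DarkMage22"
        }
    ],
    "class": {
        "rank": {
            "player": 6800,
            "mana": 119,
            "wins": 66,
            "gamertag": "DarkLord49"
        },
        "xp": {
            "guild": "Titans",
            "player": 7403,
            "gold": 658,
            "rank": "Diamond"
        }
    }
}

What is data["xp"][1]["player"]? 6234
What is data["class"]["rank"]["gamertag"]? "DarkLord49"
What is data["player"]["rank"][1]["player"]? 7044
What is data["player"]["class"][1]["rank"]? "Gold"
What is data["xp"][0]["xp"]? 87234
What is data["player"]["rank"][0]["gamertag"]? "DarkLord19"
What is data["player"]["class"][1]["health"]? 121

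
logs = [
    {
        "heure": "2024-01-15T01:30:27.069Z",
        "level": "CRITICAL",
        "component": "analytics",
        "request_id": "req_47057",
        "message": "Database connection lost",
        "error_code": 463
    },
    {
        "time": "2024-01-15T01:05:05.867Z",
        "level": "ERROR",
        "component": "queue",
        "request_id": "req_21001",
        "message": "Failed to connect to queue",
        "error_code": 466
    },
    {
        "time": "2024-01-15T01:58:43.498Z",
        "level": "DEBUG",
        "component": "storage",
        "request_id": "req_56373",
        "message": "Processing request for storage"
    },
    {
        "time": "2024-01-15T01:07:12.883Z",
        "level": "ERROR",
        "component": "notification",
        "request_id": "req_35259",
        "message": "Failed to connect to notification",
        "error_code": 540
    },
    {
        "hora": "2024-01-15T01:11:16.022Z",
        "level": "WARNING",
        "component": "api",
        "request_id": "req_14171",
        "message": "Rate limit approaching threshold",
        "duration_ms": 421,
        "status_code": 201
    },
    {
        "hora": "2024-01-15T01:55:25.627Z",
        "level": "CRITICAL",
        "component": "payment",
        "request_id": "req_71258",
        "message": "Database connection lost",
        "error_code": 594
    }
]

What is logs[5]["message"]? "Database connection lost"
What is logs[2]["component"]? "storage"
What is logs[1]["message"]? "Failed to connect to queue"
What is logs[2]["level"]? "DEBUG"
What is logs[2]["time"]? "2024-01-15T01:58:43.498Z"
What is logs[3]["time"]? "2024-01-15T01:07:12.883Z"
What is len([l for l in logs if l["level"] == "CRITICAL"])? 2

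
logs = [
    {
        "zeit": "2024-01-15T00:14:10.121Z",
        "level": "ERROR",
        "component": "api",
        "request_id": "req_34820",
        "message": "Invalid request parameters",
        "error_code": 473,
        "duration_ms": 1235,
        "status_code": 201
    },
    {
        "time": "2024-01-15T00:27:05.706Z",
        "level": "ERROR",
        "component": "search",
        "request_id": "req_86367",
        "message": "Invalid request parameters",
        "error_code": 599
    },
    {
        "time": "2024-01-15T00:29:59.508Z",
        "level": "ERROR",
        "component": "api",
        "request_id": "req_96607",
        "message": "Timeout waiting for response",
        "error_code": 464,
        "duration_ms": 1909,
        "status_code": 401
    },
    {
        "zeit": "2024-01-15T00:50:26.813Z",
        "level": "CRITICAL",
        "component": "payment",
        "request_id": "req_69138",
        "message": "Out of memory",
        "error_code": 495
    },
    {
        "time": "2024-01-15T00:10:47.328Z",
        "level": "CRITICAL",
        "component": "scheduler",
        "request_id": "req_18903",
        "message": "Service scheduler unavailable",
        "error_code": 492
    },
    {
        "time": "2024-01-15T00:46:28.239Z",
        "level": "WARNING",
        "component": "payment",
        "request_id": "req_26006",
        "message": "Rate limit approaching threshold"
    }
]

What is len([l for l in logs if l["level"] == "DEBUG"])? 0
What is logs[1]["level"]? "ERROR"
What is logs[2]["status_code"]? 401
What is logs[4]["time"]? "2024-01-15T00:10:47.328Z"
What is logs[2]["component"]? "api"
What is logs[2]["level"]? "ERROR"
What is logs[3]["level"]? "CRITICAL"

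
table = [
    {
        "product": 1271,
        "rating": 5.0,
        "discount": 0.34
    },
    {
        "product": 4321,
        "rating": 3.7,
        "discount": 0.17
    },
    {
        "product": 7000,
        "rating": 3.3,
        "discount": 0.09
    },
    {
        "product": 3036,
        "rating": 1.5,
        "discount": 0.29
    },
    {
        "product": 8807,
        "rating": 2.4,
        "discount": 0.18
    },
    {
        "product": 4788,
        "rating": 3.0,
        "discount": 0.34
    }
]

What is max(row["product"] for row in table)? 8807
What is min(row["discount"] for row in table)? 0.09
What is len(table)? 6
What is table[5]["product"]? 4788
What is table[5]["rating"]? 3.0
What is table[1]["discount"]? 0.17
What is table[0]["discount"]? 0.34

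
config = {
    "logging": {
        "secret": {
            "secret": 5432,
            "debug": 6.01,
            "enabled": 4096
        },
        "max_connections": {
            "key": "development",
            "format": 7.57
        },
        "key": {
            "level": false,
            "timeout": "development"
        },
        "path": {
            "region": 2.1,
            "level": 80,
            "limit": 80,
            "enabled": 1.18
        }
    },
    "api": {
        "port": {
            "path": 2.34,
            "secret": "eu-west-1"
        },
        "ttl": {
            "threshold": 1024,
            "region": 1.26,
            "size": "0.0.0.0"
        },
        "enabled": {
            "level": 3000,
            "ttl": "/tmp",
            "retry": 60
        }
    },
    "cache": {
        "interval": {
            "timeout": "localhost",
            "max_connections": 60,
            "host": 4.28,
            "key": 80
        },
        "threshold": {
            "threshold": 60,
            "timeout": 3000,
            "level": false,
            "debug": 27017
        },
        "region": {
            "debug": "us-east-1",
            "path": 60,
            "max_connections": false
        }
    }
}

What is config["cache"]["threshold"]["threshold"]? 60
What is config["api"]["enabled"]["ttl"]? "/tmp"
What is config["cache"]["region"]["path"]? 60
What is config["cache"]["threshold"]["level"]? False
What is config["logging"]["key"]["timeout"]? "development"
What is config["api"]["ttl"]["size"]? "0.0.0.0"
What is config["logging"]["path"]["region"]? 2.1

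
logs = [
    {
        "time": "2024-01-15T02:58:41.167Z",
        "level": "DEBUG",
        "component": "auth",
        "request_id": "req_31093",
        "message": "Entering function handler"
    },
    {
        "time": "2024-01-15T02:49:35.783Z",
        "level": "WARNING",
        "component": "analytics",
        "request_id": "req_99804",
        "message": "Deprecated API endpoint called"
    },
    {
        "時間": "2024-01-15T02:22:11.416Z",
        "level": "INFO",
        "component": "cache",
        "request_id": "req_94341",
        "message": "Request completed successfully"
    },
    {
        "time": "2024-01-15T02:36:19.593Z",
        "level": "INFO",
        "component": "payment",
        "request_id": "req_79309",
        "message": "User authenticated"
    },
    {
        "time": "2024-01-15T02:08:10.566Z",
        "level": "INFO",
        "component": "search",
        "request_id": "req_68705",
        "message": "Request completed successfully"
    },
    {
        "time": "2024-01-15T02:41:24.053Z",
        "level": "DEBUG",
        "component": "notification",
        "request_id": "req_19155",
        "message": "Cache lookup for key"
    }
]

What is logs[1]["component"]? "analytics"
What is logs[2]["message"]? "Request completed successfully"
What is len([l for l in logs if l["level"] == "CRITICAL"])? 0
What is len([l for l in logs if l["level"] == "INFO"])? 3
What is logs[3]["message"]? "User authenticated"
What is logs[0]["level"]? "DEBUG"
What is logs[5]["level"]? "DEBUG"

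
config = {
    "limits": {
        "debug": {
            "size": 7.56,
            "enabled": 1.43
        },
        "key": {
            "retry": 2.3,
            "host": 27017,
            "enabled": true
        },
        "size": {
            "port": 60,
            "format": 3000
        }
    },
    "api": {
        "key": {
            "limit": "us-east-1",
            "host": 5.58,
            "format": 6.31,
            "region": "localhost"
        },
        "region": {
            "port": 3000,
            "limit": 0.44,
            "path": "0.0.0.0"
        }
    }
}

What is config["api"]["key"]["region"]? "localhost"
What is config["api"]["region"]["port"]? 3000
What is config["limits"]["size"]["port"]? 60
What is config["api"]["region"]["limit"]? 0.44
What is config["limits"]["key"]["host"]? 27017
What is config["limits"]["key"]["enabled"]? True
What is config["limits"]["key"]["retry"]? 2.3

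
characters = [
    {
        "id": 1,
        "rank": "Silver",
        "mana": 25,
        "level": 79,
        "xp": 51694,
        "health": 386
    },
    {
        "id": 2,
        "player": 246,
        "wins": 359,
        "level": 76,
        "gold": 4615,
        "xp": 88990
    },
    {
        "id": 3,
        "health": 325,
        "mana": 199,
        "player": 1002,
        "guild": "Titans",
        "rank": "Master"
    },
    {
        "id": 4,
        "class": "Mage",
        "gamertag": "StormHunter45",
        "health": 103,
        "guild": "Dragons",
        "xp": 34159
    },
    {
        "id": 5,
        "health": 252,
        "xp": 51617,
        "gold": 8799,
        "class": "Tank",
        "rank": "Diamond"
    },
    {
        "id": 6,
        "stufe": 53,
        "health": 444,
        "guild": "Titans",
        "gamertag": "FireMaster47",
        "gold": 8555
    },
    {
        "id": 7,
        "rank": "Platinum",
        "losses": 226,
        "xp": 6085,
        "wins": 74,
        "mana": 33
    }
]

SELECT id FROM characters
[1, 2, 3, 4, 5, 6, 7]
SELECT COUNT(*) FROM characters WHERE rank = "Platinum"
1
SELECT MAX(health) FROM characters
444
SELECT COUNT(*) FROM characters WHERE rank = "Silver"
1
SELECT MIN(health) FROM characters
103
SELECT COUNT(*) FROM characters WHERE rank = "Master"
1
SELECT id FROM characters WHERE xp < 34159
[7]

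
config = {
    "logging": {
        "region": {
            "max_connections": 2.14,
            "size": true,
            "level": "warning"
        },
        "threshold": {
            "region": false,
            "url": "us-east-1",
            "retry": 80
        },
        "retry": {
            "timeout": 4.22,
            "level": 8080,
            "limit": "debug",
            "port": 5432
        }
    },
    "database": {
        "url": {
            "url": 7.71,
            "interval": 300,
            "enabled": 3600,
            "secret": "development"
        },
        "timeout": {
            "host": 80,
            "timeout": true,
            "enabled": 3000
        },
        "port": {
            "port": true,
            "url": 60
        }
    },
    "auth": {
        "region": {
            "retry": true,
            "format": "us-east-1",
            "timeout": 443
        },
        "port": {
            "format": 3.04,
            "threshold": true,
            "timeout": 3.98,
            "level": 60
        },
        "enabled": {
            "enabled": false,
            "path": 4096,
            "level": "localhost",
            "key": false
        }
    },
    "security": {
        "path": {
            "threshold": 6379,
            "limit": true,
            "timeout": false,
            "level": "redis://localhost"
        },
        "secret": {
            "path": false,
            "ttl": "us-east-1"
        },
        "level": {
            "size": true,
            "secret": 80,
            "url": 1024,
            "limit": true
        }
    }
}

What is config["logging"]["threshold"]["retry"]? 80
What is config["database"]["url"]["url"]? 7.71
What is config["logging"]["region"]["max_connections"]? 2.14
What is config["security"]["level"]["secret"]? 80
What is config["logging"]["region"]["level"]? "warning"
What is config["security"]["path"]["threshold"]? 6379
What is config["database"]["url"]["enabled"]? 3600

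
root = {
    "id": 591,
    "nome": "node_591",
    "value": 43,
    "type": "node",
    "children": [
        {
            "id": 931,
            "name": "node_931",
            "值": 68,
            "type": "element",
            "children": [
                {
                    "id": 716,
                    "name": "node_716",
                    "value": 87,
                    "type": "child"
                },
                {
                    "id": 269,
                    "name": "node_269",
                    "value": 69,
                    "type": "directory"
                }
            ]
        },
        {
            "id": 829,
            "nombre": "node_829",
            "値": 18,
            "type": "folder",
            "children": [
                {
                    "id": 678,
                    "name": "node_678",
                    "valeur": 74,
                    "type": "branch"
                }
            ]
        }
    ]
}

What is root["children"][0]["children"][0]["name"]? "node_716"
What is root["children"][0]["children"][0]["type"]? "child"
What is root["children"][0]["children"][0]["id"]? 716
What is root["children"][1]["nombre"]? "node_829"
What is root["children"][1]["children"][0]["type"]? "branch"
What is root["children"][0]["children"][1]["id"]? 269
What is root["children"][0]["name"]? "node_931"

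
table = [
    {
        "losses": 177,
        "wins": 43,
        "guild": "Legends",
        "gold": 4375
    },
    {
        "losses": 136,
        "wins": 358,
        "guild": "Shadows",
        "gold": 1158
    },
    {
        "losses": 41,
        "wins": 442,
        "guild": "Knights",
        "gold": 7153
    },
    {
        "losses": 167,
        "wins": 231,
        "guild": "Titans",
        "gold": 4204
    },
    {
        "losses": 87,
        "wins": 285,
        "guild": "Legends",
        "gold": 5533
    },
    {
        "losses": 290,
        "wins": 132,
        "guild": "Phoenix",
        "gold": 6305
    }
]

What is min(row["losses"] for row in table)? 41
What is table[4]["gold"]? 5533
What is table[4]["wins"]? 285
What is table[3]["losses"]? 167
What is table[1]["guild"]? "Shadows"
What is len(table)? 6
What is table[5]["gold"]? 6305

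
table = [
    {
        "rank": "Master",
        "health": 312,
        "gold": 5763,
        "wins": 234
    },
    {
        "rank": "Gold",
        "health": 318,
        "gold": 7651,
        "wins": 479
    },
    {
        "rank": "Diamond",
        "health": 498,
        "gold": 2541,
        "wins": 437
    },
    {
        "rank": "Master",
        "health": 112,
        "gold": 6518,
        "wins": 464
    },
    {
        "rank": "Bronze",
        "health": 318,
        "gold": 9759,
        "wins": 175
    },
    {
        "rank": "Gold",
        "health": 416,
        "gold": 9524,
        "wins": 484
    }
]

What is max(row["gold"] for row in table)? 9759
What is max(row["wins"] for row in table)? 484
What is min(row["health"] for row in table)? 112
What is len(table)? 6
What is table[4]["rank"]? "Bronze"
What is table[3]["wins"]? 464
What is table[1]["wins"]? 479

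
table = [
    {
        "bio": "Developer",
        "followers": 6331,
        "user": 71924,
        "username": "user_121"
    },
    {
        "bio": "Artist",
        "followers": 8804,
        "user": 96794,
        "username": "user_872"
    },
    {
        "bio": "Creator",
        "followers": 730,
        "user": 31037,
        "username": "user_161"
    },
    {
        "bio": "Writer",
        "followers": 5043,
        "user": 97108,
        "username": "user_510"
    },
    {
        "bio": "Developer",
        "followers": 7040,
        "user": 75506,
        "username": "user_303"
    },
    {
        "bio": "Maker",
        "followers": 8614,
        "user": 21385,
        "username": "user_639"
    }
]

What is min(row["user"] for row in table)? 21385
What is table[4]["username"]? "user_303"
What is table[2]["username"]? "user_161"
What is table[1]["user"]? 96794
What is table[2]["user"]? 31037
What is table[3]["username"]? "user_510"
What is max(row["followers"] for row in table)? 8804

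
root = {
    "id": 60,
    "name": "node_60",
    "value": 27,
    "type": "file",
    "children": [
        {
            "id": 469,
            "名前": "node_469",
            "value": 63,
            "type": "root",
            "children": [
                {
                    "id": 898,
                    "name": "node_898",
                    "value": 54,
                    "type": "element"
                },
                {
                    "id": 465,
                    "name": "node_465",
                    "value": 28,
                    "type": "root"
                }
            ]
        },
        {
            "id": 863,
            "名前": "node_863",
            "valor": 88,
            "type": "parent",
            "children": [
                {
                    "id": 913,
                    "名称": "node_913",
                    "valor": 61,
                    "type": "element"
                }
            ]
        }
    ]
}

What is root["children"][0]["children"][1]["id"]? 465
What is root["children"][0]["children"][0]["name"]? "node_898"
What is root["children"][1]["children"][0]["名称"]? "node_913"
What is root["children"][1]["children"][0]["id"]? 913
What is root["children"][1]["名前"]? "node_863"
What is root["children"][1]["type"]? "parent"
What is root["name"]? "node_60"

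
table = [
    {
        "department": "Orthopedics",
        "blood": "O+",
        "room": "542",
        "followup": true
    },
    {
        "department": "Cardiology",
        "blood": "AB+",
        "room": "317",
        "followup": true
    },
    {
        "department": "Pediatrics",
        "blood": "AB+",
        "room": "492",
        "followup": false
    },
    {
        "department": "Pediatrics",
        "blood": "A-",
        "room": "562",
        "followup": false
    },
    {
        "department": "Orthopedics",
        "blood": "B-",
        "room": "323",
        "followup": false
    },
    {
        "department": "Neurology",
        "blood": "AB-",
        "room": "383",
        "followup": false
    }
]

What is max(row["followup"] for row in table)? True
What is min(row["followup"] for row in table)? False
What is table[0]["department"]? "Orthopedics"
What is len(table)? 6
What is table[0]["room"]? "542"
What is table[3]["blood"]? "A-"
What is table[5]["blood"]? "AB-"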